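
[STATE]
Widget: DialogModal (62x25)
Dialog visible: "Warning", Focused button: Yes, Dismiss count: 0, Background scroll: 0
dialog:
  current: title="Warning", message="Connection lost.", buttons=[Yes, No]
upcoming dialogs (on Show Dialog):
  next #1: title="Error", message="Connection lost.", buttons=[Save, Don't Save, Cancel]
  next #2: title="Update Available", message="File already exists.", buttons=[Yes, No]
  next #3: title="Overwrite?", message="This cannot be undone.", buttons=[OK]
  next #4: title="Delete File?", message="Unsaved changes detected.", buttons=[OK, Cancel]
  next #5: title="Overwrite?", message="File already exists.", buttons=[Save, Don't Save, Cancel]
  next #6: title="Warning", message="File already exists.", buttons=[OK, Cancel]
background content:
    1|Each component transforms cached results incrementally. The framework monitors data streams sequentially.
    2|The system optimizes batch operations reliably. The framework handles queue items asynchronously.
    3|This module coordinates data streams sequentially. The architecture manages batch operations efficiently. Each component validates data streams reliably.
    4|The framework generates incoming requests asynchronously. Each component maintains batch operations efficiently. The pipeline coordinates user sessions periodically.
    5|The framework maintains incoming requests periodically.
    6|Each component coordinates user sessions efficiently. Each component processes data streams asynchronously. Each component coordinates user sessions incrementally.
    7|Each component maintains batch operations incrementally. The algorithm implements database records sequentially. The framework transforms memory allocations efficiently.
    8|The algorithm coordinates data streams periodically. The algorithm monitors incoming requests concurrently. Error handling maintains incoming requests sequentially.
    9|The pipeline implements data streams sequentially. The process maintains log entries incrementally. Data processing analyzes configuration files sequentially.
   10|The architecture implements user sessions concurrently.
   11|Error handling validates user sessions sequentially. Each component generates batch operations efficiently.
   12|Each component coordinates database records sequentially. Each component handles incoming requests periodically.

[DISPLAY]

Each component transforms cached results incrementally. The fr
The system optimizes batch operations reliably. The framework 
This module coordinates data streams sequentially. The archite
The framework generates incoming requests asynchronously. Each
The framework maintains incoming requests periodically.       
Each component coordinates user sessions efficiently. Each com
Each component maintains batch operations incrementally. The a
The algorithm coordinates data streams periodically. The algor
The pipeline implements data streams sequentially. The process
The architecture implements user sessions concurrently.       
Error handling valida┌──────────────────┐quentially. Each comp
Each component coordi│     Warning      │ds sequentially. Each
                     │ Connection lost. │                     
                     │    [Yes]  No     │                     
                     └──────────────────┘                     
                                                              
                                                              
                                                              
                                                              
                                                              
                                                              
                                                              
                                                              
                                                              
                                                              


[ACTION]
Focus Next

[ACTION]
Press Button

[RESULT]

Each component transforms cached results incrementally. The fr
The system optimizes batch operations reliably. The framework 
This module coordinates data streams sequentially. The archite
The framework generates incoming requests asynchronously. Each
The framework maintains incoming requests periodically.       
Each component coordinates user sessions efficiently. Each com
Each component maintains batch operations incrementally. The a
The algorithm coordinates data streams periodically. The algor
The pipeline implements data streams sequentially. The process
The architecture implements user sessions concurrently.       
Error handling validates user sessions sequentially. Each comp
Each component coordinates database records sequentially. Each
                                                              
                                                              
                                                              
                                                              
                                                              
                                                              
                                                              
                                                              
                                                              
                                                              
                                                              
                                                              
                                                              


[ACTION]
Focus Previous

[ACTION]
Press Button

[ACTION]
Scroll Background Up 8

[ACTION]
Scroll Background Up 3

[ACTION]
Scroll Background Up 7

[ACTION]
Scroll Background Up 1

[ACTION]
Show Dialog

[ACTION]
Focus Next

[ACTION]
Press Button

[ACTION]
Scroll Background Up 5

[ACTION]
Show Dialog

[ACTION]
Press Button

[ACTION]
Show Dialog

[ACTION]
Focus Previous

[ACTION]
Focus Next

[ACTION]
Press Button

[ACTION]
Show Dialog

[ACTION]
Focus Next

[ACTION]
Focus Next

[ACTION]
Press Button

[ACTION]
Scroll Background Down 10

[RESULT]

Error handling validates user sessions sequentially. Each comp
Each component coordinates database records sequentially. Each
                                                              
                                                              
                                                              
                                                              
                                                              
                                                              
                                                              
                                                              
                                                              
                                                              
                                                              
                                                              
                                                              
                                                              
                                                              
                                                              
                                                              
                                                              
                                                              
                                                              
                                                              
                                                              
                                                              


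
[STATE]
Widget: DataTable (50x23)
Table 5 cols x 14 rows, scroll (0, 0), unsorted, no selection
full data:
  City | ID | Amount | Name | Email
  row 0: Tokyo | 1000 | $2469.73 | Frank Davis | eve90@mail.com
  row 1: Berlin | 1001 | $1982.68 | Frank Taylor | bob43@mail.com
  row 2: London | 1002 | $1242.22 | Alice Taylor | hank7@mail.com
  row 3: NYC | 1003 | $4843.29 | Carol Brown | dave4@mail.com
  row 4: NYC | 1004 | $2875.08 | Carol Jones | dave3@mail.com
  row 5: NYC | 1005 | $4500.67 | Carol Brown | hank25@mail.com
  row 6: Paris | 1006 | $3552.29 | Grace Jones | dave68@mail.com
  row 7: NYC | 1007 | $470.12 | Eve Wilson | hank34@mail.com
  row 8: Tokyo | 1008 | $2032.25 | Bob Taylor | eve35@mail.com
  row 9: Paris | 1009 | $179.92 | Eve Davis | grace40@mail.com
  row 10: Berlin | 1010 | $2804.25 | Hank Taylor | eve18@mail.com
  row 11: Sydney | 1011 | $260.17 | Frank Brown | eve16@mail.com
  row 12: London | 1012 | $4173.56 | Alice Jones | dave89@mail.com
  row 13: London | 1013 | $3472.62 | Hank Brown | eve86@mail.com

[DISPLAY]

City  │ID  │Amount  │Name        │Email           
──────┼────┼────────┼────────────┼────────────────
Tokyo │1000│$2469.73│Frank Davis │eve90@mail.com  
Berlin│1001│$1982.68│Frank Taylor│bob43@mail.com  
London│1002│$1242.22│Alice Taylor│hank7@mail.com  
NYC   │1003│$4843.29│Carol Brown │dave4@mail.com  
NYC   │1004│$2875.08│Carol Jones │dave3@mail.com  
NYC   │1005│$4500.67│Carol Brown │hank25@mail.com 
Paris │1006│$3552.29│Grace Jones │dave68@mail.com 
NYC   │1007│$470.12 │Eve Wilson  │hank34@mail.com 
Tokyo │1008│$2032.25│Bob Taylor  │eve35@mail.com  
Paris │1009│$179.92 │Eve Davis   │grace40@mail.com
Berlin│1010│$2804.25│Hank Taylor │eve18@mail.com  
Sydney│1011│$260.17 │Frank Brown │eve16@mail.com  
London│1012│$4173.56│Alice Jones │dave89@mail.com 
London│1013│$3472.62│Hank Brown  │eve86@mail.com  
                                                  
                                                  
                                                  
                                                  
                                                  
                                                  
                                                  


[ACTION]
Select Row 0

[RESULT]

City  │ID  │Amount  │Name        │Email           
──────┼────┼────────┼────────────┼────────────────
>okyo │1000│$2469.73│Frank Davis │eve90@mail.com  
Berlin│1001│$1982.68│Frank Taylor│bob43@mail.com  
London│1002│$1242.22│Alice Taylor│hank7@mail.com  
NYC   │1003│$4843.29│Carol Brown │dave4@mail.com  
NYC   │1004│$2875.08│Carol Jones │dave3@mail.com  
NYC   │1005│$4500.67│Carol Brown │hank25@mail.com 
Paris │1006│$3552.29│Grace Jones │dave68@mail.com 
NYC   │1007│$470.12 │Eve Wilson  │hank34@mail.com 
Tokyo │1008│$2032.25│Bob Taylor  │eve35@mail.com  
Paris │1009│$179.92 │Eve Davis   │grace40@mail.com
Berlin│1010│$2804.25│Hank Taylor │eve18@mail.com  
Sydney│1011│$260.17 │Frank Brown │eve16@mail.com  
London│1012│$4173.56│Alice Jones │dave89@mail.com 
London│1013│$3472.62│Hank Brown  │eve86@mail.com  
                                                  
                                                  
                                                  
                                                  
                                                  
                                                  
                                                  


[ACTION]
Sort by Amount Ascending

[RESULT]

City  │ID  │Amount ▲│Name        │Email           
──────┼────┼────────┼────────────┼────────────────
>aris │1009│$179.92 │Eve Davis   │grace40@mail.com
Sydney│1011│$260.17 │Frank Brown │eve16@mail.com  
NYC   │1007│$470.12 │Eve Wilson  │hank34@mail.com 
London│1002│$1242.22│Alice Taylor│hank7@mail.com  
Berlin│1001│$1982.68│Frank Taylor│bob43@mail.com  
Tokyo │1008│$2032.25│Bob Taylor  │eve35@mail.com  
Tokyo │1000│$2469.73│Frank Davis │eve90@mail.com  
Berlin│1010│$2804.25│Hank Taylor │eve18@mail.com  
NYC   │1004│$2875.08│Carol Jones │dave3@mail.com  
London│1013│$3472.62│Hank Brown  │eve86@mail.com  
Paris │1006│$3552.29│Grace Jones │dave68@mail.com 
London│1012│$4173.56│Alice Jones │dave89@mail.com 
NYC   │1005│$4500.67│Carol Brown │hank25@mail.com 
NYC   │1003│$4843.29│Carol Brown │dave4@mail.com  
                                                  
                                                  
                                                  
                                                  
                                                  
                                                  
                                                  


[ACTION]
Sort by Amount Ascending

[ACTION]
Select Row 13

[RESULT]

City  │ID  │Amount ▲│Name        │Email           
──────┼────┼────────┼────────────┼────────────────
Paris │1009│$179.92 │Eve Davis   │grace40@mail.com
Sydney│1011│$260.17 │Frank Brown │eve16@mail.com  
NYC   │1007│$470.12 │Eve Wilson  │hank34@mail.com 
London│1002│$1242.22│Alice Taylor│hank7@mail.com  
Berlin│1001│$1982.68│Frank Taylor│bob43@mail.com  
Tokyo │1008│$2032.25│Bob Taylor  │eve35@mail.com  
Tokyo │1000│$2469.73│Frank Davis │eve90@mail.com  
Berlin│1010│$2804.25│Hank Taylor │eve18@mail.com  
NYC   │1004│$2875.08│Carol Jones │dave3@mail.com  
London│1013│$3472.62│Hank Brown  │eve86@mail.com  
Paris │1006│$3552.29│Grace Jones │dave68@mail.com 
London│1012│$4173.56│Alice Jones │dave89@mail.com 
NYC   │1005│$4500.67│Carol Brown │hank25@mail.com 
>YC   │1003│$4843.29│Carol Brown │dave4@mail.com  
                                                  
                                                  
                                                  
                                                  
                                                  
                                                  
                                                  


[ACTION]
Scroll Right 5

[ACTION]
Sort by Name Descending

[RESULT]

City  │ID  │Amount  │Name       ▼│Email           
──────┼────┼────────┼────────────┼────────────────
Berlin│1010│$2804.25│Hank Taylor │eve18@mail.com  
London│1013│$3472.62│Hank Brown  │eve86@mail.com  
Paris │1006│$3552.29│Grace Jones │dave68@mail.com 
Berlin│1001│$1982.68│Frank Taylor│bob43@mail.com  
Tokyo │1000│$2469.73│Frank Davis │eve90@mail.com  
Sydney│1011│$260.17 │Frank Brown │eve16@mail.com  
NYC   │1007│$470.12 │Eve Wilson  │hank34@mail.com 
Paris │1009│$179.92 │Eve Davis   │grace40@mail.com
NYC   │1004│$2875.08│Carol Jones │dave3@mail.com  
NYC   │1005│$4500.67│Carol Brown │hank25@mail.com 
NYC   │1003│$4843.29│Carol Brown │dave4@mail.com  
Tokyo │1008│$2032.25│Bob Taylor  │eve35@mail.com  
London│1002│$1242.22│Alice Taylor│hank7@mail.com  
>ondon│1012│$4173.56│Alice Jones │dave89@mail.com 
                                                  
                                                  
                                                  
                                                  
                                                  
                                                  
                                                  


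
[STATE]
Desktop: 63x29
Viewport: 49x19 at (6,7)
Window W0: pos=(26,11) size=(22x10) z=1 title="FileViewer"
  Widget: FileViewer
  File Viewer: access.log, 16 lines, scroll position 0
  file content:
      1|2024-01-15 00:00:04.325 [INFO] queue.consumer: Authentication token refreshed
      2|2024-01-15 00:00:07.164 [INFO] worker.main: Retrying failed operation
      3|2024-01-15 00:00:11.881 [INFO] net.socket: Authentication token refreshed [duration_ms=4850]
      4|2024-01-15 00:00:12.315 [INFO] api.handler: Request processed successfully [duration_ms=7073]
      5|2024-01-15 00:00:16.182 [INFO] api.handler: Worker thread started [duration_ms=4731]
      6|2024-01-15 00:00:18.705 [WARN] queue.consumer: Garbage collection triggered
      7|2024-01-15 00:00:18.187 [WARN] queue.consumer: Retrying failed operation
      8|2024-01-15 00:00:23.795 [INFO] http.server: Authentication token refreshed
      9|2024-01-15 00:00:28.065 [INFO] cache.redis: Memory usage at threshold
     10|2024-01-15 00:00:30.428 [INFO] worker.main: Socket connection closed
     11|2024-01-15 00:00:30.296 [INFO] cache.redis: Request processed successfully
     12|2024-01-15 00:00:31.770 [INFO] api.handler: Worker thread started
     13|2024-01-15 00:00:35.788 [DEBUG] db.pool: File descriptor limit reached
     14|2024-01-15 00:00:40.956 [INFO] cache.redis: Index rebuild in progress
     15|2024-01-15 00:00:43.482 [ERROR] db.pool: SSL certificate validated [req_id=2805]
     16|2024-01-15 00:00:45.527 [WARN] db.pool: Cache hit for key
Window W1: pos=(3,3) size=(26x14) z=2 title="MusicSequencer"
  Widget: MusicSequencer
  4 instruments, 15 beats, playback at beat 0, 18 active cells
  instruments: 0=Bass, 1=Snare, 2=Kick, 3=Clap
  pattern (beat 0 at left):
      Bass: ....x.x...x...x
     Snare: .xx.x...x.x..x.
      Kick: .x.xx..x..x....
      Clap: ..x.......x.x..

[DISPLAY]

Bass····█·█···█···█   ┃                          
nare·██·█···█·█··█·   ┃                          
Kick·█·██··█··█····   ┃                          
Clap··█·······█·█··   ┃                          
                      ┃━━━━━━━━━━━━━━━━━━┓       
                      ┃ileViewer         ┃       
                      ┃──────────────────┨       
                      ┃24-01-15 00:00:04▲┃       
                      ┃24-01-15 00:00:07█┃       
━━━━━━━━━━━━━━━━━━━━━━┛24-01-15 00:00:11░┃       
                    ┃2024-01-15 00:00:12░┃       
                    ┃2024-01-15 00:00:16░┃       
                    ┃2024-01-15 00:00:18▼┃       
                    ┗━━━━━━━━━━━━━━━━━━━━┛       
                                                 
                                                 
                                                 
                                                 
                                                 


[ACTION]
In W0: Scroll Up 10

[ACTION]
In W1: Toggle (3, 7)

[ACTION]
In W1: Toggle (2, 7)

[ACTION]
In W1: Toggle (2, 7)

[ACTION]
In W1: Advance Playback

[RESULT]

Bass····█·█···█···█   ┃                          
nare·██·█···█·█··█·   ┃                          
Kick·█·██··█··█····   ┃                          
Clap··█····█··█·█··   ┃                          
                      ┃━━━━━━━━━━━━━━━━━━┓       
                      ┃ileViewer         ┃       
                      ┃──────────────────┨       
                      ┃24-01-15 00:00:04▲┃       
                      ┃24-01-15 00:00:07█┃       
━━━━━━━━━━━━━━━━━━━━━━┛24-01-15 00:00:11░┃       
                    ┃2024-01-15 00:00:12░┃       
                    ┃2024-01-15 00:00:16░┃       
                    ┃2024-01-15 00:00:18▼┃       
                    ┗━━━━━━━━━━━━━━━━━━━━┛       
                                                 
                                                 
                                                 
                                                 
                                                 


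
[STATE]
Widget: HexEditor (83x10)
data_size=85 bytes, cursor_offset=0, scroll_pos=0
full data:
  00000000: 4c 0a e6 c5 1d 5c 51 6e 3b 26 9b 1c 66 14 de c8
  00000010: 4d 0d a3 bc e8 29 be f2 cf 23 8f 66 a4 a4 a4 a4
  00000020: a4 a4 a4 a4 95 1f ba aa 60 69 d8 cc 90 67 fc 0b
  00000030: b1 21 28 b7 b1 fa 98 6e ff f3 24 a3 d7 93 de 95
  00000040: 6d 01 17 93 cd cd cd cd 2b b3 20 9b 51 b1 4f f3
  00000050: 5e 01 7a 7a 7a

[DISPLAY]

00000000  4C 0a e6 c5 1d 5c 51 6e  3b 26 9b 1c 66 14 de c8  |L....\Qn;&..f...|     
00000010  4d 0d a3 bc e8 29 be f2  cf 23 8f 66 a4 a4 a4 a4  |M....)...#.f....|     
00000020  a4 a4 a4 a4 95 1f ba aa  60 69 d8 cc 90 67 fc 0b  |........`i...g..|     
00000030  b1 21 28 b7 b1 fa 98 6e  ff f3 24 a3 d7 93 de 95  |.!(....n..$.....|     
00000040  6d 01 17 93 cd cd cd cd  2b b3 20 9b 51 b1 4f f3  |m.......+. .Q.O.|     
00000050  5e 01 7a 7a 7a                                    |^.zzz           |     
                                                                                   
                                                                                   
                                                                                   
                                                                                   


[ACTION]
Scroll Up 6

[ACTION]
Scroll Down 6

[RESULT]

00000050  5e 01 7a 7a 7a                                    |^.zzz           |     
                                                                                   
                                                                                   
                                                                                   
                                                                                   
                                                                                   
                                                                                   
                                                                                   
                                                                                   
                                                                                   


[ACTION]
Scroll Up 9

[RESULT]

00000000  4C 0a e6 c5 1d 5c 51 6e  3b 26 9b 1c 66 14 de c8  |L....\Qn;&..f...|     
00000010  4d 0d a3 bc e8 29 be f2  cf 23 8f 66 a4 a4 a4 a4  |M....)...#.f....|     
00000020  a4 a4 a4 a4 95 1f ba aa  60 69 d8 cc 90 67 fc 0b  |........`i...g..|     
00000030  b1 21 28 b7 b1 fa 98 6e  ff f3 24 a3 d7 93 de 95  |.!(....n..$.....|     
00000040  6d 01 17 93 cd cd cd cd  2b b3 20 9b 51 b1 4f f3  |m.......+. .Q.O.|     
00000050  5e 01 7a 7a 7a                                    |^.zzz           |     
                                                                                   
                                                                                   
                                                                                   
                                                                                   


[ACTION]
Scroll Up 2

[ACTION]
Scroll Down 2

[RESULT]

00000020  a4 a4 a4 a4 95 1f ba aa  60 69 d8 cc 90 67 fc 0b  |........`i...g..|     
00000030  b1 21 28 b7 b1 fa 98 6e  ff f3 24 a3 d7 93 de 95  |.!(....n..$.....|     
00000040  6d 01 17 93 cd cd cd cd  2b b3 20 9b 51 b1 4f f3  |m.......+. .Q.O.|     
00000050  5e 01 7a 7a 7a                                    |^.zzz           |     
                                                                                   
                                                                                   
                                                                                   
                                                                                   
                                                                                   
                                                                                   


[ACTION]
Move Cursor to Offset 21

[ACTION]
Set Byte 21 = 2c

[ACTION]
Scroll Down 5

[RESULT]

00000050  5e 01 7a 7a 7a                                    |^.zzz           |     
                                                                                   
                                                                                   
                                                                                   
                                                                                   
                                                                                   
                                                                                   
                                                                                   
                                                                                   
                                                                                   


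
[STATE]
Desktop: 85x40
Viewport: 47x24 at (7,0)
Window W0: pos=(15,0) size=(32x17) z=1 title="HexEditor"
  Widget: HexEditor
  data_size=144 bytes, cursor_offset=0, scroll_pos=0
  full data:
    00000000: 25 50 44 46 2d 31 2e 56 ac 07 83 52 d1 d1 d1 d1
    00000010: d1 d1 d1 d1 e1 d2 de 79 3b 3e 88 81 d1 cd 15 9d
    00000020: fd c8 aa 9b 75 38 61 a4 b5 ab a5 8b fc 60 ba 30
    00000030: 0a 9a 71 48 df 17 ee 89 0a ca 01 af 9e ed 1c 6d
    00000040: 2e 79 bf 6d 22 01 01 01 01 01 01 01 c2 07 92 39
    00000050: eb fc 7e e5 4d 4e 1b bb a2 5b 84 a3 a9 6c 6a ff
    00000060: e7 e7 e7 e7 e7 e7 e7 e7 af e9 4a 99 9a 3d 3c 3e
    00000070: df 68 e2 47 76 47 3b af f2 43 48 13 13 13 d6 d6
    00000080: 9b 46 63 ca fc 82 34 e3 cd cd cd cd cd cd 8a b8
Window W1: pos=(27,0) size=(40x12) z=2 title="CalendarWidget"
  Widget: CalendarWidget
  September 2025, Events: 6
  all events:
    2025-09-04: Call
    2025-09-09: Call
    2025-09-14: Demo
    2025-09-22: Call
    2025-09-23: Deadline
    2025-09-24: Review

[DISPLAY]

        ┏━━━━━━━━━━━┏━━━━━━━━━━━━━━━━━━━━━━━━━━
        ┃ HexEditor ┃ CalendarWidget           
        ┠───────────┠──────────────────────────
        ┃00000000  2┃            September 2025
        ┃00000010  d┃Mo Tu We Th Fr Sa Su      
        ┃00000020  f┃ 1  2  3  4*  5  6  7     
        ┃00000030  0┃ 8  9* 10 11 12 13 14*    
        ┃00000040  2┃15 16 17 18 19 20 21      
        ┃00000050  e┃22* 23* 24* 25 26 27 28   
        ┃00000060  e┃29 30                     
        ┃00000070  d┃                          
        ┃00000080  9┗━━━━━━━━━━━━━━━━━━━━━━━━━━
        ┃                              ┃       
        ┃                              ┃       
        ┃                              ┃       
        ┃                              ┃       
        ┗━━━━━━━━━━━━━━━━━━━━━━━━━━━━━━┛       
                                               
                                               
                                               
                                               
                                               
                                               
                                               


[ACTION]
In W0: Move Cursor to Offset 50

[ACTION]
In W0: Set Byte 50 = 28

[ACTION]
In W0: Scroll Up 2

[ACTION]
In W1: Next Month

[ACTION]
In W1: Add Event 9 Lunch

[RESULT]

        ┏━━━━━━━━━━━┏━━━━━━━━━━━━━━━━━━━━━━━━━━
        ┃ HexEditor ┃ CalendarWidget           
        ┠───────────┠──────────────────────────
        ┃00000000  2┃             October 2025 
        ┃00000010  d┃Mo Tu We Th Fr Sa Su      
        ┃00000020  f┃       1  2  3  4  5      
        ┃00000030  0┃ 6  7  8  9* 10 11 12     
        ┃00000040  2┃13 14 15 16 17 18 19      
        ┃00000050  e┃20 21 22 23 24 25 26      
        ┃00000060  e┃27 28 29 30 31            
        ┃00000070  d┃                          
        ┃00000080  9┗━━━━━━━━━━━━━━━━━━━━━━━━━━
        ┃                              ┃       
        ┃                              ┃       
        ┃                              ┃       
        ┃                              ┃       
        ┗━━━━━━━━━━━━━━━━━━━━━━━━━━━━━━┛       
                                               
                                               
                                               
                                               
                                               
                                               
                                               


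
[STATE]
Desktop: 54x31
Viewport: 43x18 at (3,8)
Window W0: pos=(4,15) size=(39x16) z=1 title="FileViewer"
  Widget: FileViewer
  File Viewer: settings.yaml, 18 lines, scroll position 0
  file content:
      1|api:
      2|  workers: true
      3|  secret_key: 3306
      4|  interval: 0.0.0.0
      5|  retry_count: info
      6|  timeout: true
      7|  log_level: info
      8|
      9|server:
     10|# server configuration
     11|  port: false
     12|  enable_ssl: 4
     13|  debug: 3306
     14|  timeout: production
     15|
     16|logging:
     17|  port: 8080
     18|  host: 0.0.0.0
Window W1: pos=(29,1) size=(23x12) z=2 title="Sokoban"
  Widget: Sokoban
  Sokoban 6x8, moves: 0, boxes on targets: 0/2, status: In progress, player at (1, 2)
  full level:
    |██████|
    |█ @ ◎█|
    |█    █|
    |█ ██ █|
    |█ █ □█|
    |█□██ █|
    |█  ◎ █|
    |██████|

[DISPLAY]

                          ┃█ █ □█          
                          ┃█□██ █          
                          ┃█  ◎ █          
                          ┃██████          
                          ┗━━━━━━━━━━━━━━━━
                                           
                                           
 ┏━━━━━━━━━━━━━━━━━━━━━━━━━━━━━━━━━━━━━┓   
 ┃ FileViewer                          ┃   
 ┠─────────────────────────────────────┨   
 ┃api:                                ▲┃   
 ┃  workers: true                     █┃   
 ┃  secret_key: 3306                  ░┃   
 ┃  interval: 0.0.0.0                 ░┃   
 ┃  retry_count: info                 ░┃   
 ┃  timeout: true                     ░┃   
 ┃  log_level: info                   ░┃   
 ┃                                    ░┃   


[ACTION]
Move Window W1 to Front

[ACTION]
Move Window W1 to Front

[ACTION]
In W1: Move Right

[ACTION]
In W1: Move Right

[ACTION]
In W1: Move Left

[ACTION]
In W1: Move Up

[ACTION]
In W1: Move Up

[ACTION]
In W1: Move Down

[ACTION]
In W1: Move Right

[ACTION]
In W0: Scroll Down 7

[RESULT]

                          ┃█ █ □█          
                          ┃█□██ █          
                          ┃█  ◎ █          
                          ┃██████          
                          ┗━━━━━━━━━━━━━━━━
                                           
                                           
 ┏━━━━━━━━━━━━━━━━━━━━━━━━━━━━━━━━━━━━━┓   
 ┃ FileViewer                          ┃   
 ┠─────────────────────────────────────┨   
 ┃  log_level: info                   ▲┃   
 ┃                                    ░┃   
 ┃server:                             ░┃   
 ┃# server configuration              ░┃   
 ┃  port: false                       ░┃   
 ┃  enable_ssl: 4                     ░┃   
 ┃  debug: 3306                       ░┃   
 ┃  timeout: production               ░┃   


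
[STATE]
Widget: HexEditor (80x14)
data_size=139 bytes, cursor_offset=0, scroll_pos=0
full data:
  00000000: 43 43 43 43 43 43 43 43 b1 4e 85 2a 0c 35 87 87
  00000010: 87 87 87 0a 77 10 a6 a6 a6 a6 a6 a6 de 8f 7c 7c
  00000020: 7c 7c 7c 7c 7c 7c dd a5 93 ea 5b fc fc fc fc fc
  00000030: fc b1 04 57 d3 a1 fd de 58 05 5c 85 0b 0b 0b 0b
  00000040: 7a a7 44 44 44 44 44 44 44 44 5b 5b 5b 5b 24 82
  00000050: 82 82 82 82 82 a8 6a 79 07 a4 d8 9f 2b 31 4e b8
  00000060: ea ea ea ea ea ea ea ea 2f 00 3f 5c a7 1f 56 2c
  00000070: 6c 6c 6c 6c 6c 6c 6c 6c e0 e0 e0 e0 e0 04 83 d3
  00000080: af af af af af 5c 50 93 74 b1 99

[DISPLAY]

00000000  43 43 43 43 43 43 43 43  b1 4e 85 2a 0c 35 87 87  |CCCCCCCC.N.*.5..|  
00000010  87 87 87 0a 77 10 a6 a6  a6 a6 a6 a6 de 8f 7c 7c  |....w.........|||  
00000020  7c 7c 7c 7c 7c 7c dd a5  93 ea 5b fc fc fc fc fc  |||||||....[.....|  
00000030  fc b1 04 57 d3 a1 fd de  58 05 5c 85 0b 0b 0b 0b  |...W....X.\.....|  
00000040  7a a7 44 44 44 44 44 44  44 44 5b 5b 5b 5b 24 82  |z.DDDDDDDD[[[[$.|  
00000050  82 82 82 82 82 a8 6a 79  07 a4 d8 9f 2b 31 4e b8  |......jy....+1N.|  
00000060  ea ea ea ea ea ea ea ea  2f 00 3f 5c a7 1f 56 2c  |......../.?\..V,|  
00000070  6c 6c 6c 6c 6c 6c 6c 6c  e0 e0 e0 e0 e0 04 83 d3  |llllllll........|  
00000080  af af af af af 5c 50 93  74 b1 99                 |.....\P.t..     |  
                                                                                
                                                                                
                                                                                
                                                                                
                                                                                


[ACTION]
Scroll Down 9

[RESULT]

00000080  af af af af af 5c 50 93  74 b1 99                 |.....\P.t..     |  
                                                                                
                                                                                
                                                                                
                                                                                
                                                                                
                                                                                
                                                                                
                                                                                
                                                                                
                                                                                
                                                                                
                                                                                
                                                                                


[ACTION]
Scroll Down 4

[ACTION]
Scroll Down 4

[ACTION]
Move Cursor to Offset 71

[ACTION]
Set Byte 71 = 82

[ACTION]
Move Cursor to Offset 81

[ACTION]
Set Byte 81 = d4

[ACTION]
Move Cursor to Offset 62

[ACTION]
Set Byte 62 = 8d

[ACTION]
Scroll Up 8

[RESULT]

00000000  43 43 43 43 43 43 43 43  b1 4e 85 2a 0c 35 87 87  |CCCCCCCC.N.*.5..|  
00000010  87 87 87 0a 77 10 a6 a6  a6 a6 a6 a6 de 8f 7c 7c  |....w.........|||  
00000020  7c 7c 7c 7c 7c 7c dd a5  93 ea 5b fc fc fc fc fc  |||||||....[.....|  
00000030  fc b1 04 57 d3 a1 fd de  58 05 5c 85 0b 0b 8D 0b  |...W....X.\.....|  
00000040  7a a7 44 44 44 44 44 82  44 44 5b 5b 5b 5b 24 82  |z.DDDDD.DD[[[[$.|  
00000050  82 d4 82 82 82 a8 6a 79  07 a4 d8 9f 2b 31 4e b8  |......jy....+1N.|  
00000060  ea ea ea ea ea ea ea ea  2f 00 3f 5c a7 1f 56 2c  |......../.?\..V,|  
00000070  6c 6c 6c 6c 6c 6c 6c 6c  e0 e0 e0 e0 e0 04 83 d3  |llllllll........|  
00000080  af af af af af 5c 50 93  74 b1 99                 |.....\P.t..     |  
                                                                                
                                                                                
                                                                                
                                                                                
                                                                                


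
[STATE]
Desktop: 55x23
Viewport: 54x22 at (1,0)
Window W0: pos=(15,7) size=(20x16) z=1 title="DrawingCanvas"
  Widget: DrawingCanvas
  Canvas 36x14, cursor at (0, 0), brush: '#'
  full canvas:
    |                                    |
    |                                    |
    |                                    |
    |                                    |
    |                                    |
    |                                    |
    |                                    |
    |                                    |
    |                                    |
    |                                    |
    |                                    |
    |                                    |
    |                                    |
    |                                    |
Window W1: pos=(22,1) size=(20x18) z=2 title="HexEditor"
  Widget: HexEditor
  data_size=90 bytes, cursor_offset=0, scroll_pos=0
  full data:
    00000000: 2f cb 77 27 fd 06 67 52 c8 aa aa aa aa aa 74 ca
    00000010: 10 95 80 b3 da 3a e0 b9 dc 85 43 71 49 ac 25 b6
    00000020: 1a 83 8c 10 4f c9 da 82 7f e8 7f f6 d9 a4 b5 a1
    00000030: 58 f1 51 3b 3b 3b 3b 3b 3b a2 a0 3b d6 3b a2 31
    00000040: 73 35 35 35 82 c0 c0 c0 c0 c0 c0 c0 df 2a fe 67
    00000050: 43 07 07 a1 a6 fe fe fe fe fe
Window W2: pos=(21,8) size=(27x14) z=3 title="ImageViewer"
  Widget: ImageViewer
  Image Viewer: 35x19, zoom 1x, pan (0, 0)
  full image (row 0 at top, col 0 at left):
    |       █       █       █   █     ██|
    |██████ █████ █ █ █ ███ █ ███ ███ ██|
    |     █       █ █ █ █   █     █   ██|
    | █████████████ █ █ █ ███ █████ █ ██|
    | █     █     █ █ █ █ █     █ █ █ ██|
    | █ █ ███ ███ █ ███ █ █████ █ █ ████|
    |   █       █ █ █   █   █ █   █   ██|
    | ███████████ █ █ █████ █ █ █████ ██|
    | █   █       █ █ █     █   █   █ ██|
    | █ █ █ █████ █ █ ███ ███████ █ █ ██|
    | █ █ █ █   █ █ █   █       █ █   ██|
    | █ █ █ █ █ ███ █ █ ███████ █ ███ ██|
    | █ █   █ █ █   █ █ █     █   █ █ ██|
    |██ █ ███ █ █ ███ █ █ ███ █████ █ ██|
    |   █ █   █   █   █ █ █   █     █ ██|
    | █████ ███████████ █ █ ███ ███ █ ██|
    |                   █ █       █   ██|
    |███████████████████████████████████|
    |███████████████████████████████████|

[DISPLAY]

                                                      
                     ┏━━━━━━━━━━━━━━━━━━┓             
                     ┃ HexEditor        ┃             
                     ┠──────────────────┨             
                     ┃00000000  2F cb 77┃             
                     ┃00000010  10 95 80┃             
                     ┃00000020  1a 83 8c┃             
              ┏━━━━━━┃00000030  58 f1 51┃             
              ┃ Draw┏━━━━━━━━━━━━━━━━━━━━━━━━━┓       
              ┠─────┃ ImageViewer             ┃       
              ┃+    ┠─────────────────────────┨       
              ┃     ┃       █       █       █ ┃       
              ┃     ┃██████ █████ █ █ █ ███ █ ┃       
              ┃     ┃     █       █ █ █ █   █ ┃       
              ┃     ┃ █████████████ █ █ █ ███ ┃       
              ┃     ┃ █     █     █ █ █ █ █   ┃       
              ┃     ┃ █ █ ███ ███ █ ███ █ ████┃       
              ┃     ┃   █       █ █ █   █   █ ┃       
              ┃     ┃ ███████████ █ █ █████ █ ┃       
              ┃     ┃ █   █       █ █ █     █ ┃       
              ┃     ┃ █ █ █ █████ █ █ ███ ████┃       
              ┃     ┗━━━━━━━━━━━━━━━━━━━━━━━━━┛       


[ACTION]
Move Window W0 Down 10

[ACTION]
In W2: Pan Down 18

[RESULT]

                                                      
                     ┏━━━━━━━━━━━━━━━━━━┓             
                     ┃ HexEditor        ┃             
                     ┠──────────────────┨             
                     ┃00000000  2F cb 77┃             
                     ┃00000010  10 95 80┃             
                     ┃00000020  1a 83 8c┃             
              ┏━━━━━━┃00000030  58 f1 51┃             
              ┃ Draw┏━━━━━━━━━━━━━━━━━━━━━━━━━┓       
              ┠─────┃ ImageViewer             ┃       
              ┃+    ┠─────────────────────────┨       
              ┃     ┃█████████████████████████┃       
              ┃     ┃                         ┃       
              ┃     ┃                         ┃       
              ┃     ┃                         ┃       
              ┃     ┃                         ┃       
              ┃     ┃                         ┃       
              ┃     ┃                         ┃       
              ┃     ┃                         ┃       
              ┃     ┃                         ┃       
              ┃     ┃                         ┃       
              ┃     ┗━━━━━━━━━━━━━━━━━━━━━━━━━┛       


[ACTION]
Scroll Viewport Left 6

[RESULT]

                                                      
                      ┏━━━━━━━━━━━━━━━━━━┓            
                      ┃ HexEditor        ┃            
                      ┠──────────────────┨            
                      ┃00000000  2F cb 77┃            
                      ┃00000010  10 95 80┃            
                      ┃00000020  1a 83 8c┃            
               ┏━━━━━━┃00000030  58 f1 51┃            
               ┃ Draw┏━━━━━━━━━━━━━━━━━━━━━━━━━┓      
               ┠─────┃ ImageViewer             ┃      
               ┃+    ┠─────────────────────────┨      
               ┃     ┃█████████████████████████┃      
               ┃     ┃                         ┃      
               ┃     ┃                         ┃      
               ┃     ┃                         ┃      
               ┃     ┃                         ┃      
               ┃     ┃                         ┃      
               ┃     ┃                         ┃      
               ┃     ┃                         ┃      
               ┃     ┃                         ┃      
               ┃     ┃                         ┃      
               ┃     ┗━━━━━━━━━━━━━━━━━━━━━━━━━┛      


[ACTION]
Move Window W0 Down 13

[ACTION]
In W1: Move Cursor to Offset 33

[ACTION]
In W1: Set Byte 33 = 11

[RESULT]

                                                      
                      ┏━━━━━━━━━━━━━━━━━━┓            
                      ┃ HexEditor        ┃            
                      ┠──────────────────┨            
                      ┃00000000  2f cb 77┃            
                      ┃00000010  10 95 80┃            
                      ┃00000020  1a 11 8c┃            
               ┏━━━━━━┃00000030  58 f1 51┃            
               ┃ Draw┏━━━━━━━━━━━━━━━━━━━━━━━━━┓      
               ┠─────┃ ImageViewer             ┃      
               ┃+    ┠─────────────────────────┨      
               ┃     ┃█████████████████████████┃      
               ┃     ┃                         ┃      
               ┃     ┃                         ┃      
               ┃     ┃                         ┃      
               ┃     ┃                         ┃      
               ┃     ┃                         ┃      
               ┃     ┃                         ┃      
               ┃     ┃                         ┃      
               ┃     ┃                         ┃      
               ┃     ┃                         ┃      
               ┃     ┗━━━━━━━━━━━━━━━━━━━━━━━━━┛      
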